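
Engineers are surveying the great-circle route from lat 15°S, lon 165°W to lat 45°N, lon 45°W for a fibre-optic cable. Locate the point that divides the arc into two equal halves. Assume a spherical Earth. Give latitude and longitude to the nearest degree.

Write both endpoints as unit vectors p₁, p₂ with components (cos φ cos λ, cos φ sin λ, sin φ).
The central angle between the endpoints is δ = arccos(p₁·p₂) ≈ 2.123 rad (121.6°).
Interpolate at f = 1/2 with slerp weights a = sin((1−f)δ)/sin δ ≈ 1.025, b = sin(fδ)/sin δ ≈ 1.025.
p = a·p₁ + b·p₂ ≈ (-0.444, -0.769, 0.460); φ = arcsin(p_z) ≈ 27.37°, λ = atan2(p_y, p_x) ≈ -120.00°.

≈ lat 27°N, lon 120°W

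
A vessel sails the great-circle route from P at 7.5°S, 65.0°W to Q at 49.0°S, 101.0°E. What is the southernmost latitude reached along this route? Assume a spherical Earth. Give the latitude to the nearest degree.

The great circle lies in the plane with unit normal n̂ = (p₁ × p₂)/|p₁ × p₂|.
Here n̂_z ≈ +0.186; the vertex latitude is φ_max = arccos|n̂_z| ≈ 79.3°.
Check via Clairaut: cos φ_max = |cos φ₁| · sin C = cos(7.5°)·sin(169.2°) ≈ 0.186, again giving ≈ 79.3°.

≈ 79°S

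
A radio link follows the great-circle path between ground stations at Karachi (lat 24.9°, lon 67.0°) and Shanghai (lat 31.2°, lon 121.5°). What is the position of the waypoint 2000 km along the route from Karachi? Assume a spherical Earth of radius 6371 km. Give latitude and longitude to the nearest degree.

Convert each endpoint to a unit vector on the sphere (x = cos φ cos λ, y = cos φ sin λ, z = sin φ).
The central angle between the endpoints is δ = arccos(p₁·p₂) ≈ 0.838 rad (48.0°). The total great-circle distance is δ·R ≈ 0.838 × 6371 ≈ 5341 km, so the target fraction is f = 2000/5341 ≈ 0.374.
Interpolate at f ≈ 0.374 with slerp weights a = sin((1−f)δ)/sin δ ≈ 0.673, b = sin(fδ)/sin δ ≈ 0.415.
p = a·p₁ + b·p₂ ≈ (0.053, 0.865, 0.499); φ = arcsin(p_z) ≈ 29.91°, λ = atan2(p_y, p_x) ≈ 86.49°.

≈ lat 30°, lon 86°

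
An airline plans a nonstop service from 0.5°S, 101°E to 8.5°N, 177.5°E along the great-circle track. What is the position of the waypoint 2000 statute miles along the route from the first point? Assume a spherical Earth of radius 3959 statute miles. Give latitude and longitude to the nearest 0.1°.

Convert each endpoint to a unit vector on the sphere (x = cos φ cos λ, y = cos φ sin λ, z = sin φ).
The central angle between the endpoints is δ = arccos(p₁·p₂) ≈ 1.339 rad (76.7°). The total great-circle distance is δ·R ≈ 1.339 × 3959 ≈ 5302 mi, so the target fraction is f = 2000/5302 ≈ 0.377.
Interpolate at f ≈ 0.377 with slerp weights a = sin((1−f)δ)/sin δ ≈ 0.761, b = sin(fδ)/sin δ ≈ 0.497.
p = a·p₁ + b·p₂ ≈ (-0.637, 0.768, 0.067); φ = arcsin(p_z) ≈ 3.83°, λ = atan2(p_y, p_x) ≈ 129.64°.

≈ 3.8°N, 129.6°E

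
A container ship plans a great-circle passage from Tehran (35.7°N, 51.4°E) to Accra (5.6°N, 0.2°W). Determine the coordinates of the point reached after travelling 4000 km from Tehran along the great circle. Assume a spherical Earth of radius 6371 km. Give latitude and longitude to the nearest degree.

≈ 18°N, 16°E

From cos δ = sin φ₁ sin φ₂ + cos φ₁ cos φ₂ cos Δλ, the central angle is δ ≈ 0.978 rad (56.0°). The total great-circle distance is δ·R ≈ 0.978 × 6371 ≈ 6229 km, so the target fraction is f = 4000/6229 ≈ 0.642.
Interpolate at f ≈ 0.642 with slerp weights a = sin((1−f)δ)/sin δ ≈ 0.413, b = sin(fδ)/sin δ ≈ 0.708.
p = a·p₁ + b·p₂ ≈ (0.914, 0.260, 0.310); φ = arcsin(p_z) ≈ 18.08°, λ = atan2(p_y, p_x) ≈ 15.86°.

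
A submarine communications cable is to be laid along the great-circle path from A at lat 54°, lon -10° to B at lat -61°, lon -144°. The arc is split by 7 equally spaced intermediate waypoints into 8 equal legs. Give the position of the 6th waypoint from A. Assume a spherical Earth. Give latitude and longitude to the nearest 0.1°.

Convert each endpoint to a unit vector on the sphere (x = cos φ cos λ, y = cos φ sin λ, z = sin φ).
The central angle between the endpoints is δ = arccos(p₁·p₂) ≈ 2.703 rad (154.9°).
Interpolate at f = 6/8 with slerp weights a = sin((1−f)δ)/sin δ ≈ 1.474, b = sin(fδ)/sin δ ≈ 2.115.
p = a·p₁ + b·p₂ ≈ (0.024, -0.753, -0.657); φ = arcsin(p_z) ≈ -41.09°, λ = atan2(p_y, p_x) ≈ -88.19°.

≈ lat -41.1°, lon -88.2°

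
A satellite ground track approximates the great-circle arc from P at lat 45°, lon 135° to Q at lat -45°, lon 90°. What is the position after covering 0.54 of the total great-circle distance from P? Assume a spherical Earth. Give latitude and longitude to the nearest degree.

≈ lat -4°, lon 111°

Convert each endpoint to a unit vector on the sphere (x = cos φ cos λ, y = cos φ sin λ, z = sin φ).
The central angle between the endpoints is δ = arccos(p₁·p₂) ≈ 1.718 rad (98.4°).
Interpolate at f = 0.54 with slerp weights a = sin((1−f)δ)/sin δ ≈ 0.718, b = sin(fδ)/sin δ ≈ 0.809.
p = a·p₁ + b·p₂ ≈ (-0.359, 0.931, -0.064); φ = arcsin(p_z) ≈ -3.68°, λ = atan2(p_y, p_x) ≈ 111.09°.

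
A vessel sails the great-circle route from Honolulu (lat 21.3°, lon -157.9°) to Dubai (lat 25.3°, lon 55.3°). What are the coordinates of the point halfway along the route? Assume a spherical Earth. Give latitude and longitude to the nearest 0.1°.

≈ lat 56.4°, lon 131.6°

The haversine formula gives a central angle δ ≈ 2.153 rad (123.3°) between the endpoints.
Interpolate at f = 1/2 with slerp weights a = sin((1−f)δ)/sin δ ≈ 1.054, b = sin(fδ)/sin δ ≈ 1.054.
p = a·p₁ + b·p₂ ≈ (-0.367, 0.414, 0.833); φ = arcsin(p_z) ≈ 56.41°, λ = atan2(p_y, p_x) ≈ 131.59°.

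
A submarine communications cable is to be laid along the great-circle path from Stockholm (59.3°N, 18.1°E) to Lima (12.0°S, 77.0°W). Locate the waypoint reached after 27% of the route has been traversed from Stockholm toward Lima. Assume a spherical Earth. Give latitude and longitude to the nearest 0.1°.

≈ (48.9°N, 27.0°W)

The haversine formula gives a central angle δ ≈ 1.796 rad (102.9°) between the endpoints.
Interpolate at f = 0.27 with slerp weights a = sin((1−f)δ)/sin δ ≈ 0.991, b = sin(fδ)/sin δ ≈ 0.478.
p = a·p₁ + b·p₂ ≈ (0.586, -0.298, 0.753); φ = arcsin(p_z) ≈ 48.86°, λ = atan2(p_y, p_x) ≈ -26.98°.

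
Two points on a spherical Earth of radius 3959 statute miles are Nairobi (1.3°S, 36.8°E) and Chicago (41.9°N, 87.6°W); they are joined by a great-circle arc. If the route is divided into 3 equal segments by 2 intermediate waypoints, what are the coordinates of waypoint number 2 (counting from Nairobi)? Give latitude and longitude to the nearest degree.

≈ (45°N, 34°W)

Convert each endpoint to a unit vector on the sphere (x = cos φ cos λ, y = cos φ sin λ, z = sin φ).
The central angle between the endpoints is δ = arccos(p₁·p₂) ≈ 2.021 rad (115.8°).
Interpolate at f = 2/3 with slerp weights a = sin((1−f)δ)/sin δ ≈ 0.693, b = sin(fδ)/sin δ ≈ 1.083.
p = a·p₁ + b·p₂ ≈ (0.589, -0.391, 0.708); φ = arcsin(p_z) ≈ 45.05°, λ = atan2(p_y, p_x) ≈ -33.56°.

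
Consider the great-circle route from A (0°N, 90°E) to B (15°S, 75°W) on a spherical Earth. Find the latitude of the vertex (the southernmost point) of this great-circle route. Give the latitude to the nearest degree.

≈ 46°S

The great circle lies in the plane with unit normal n̂ = (p₁ × p₂)/|p₁ × p₂|.
Here n̂_z ≈ -0.695; the vertex latitude is φ_max = arccos|n̂_z| ≈ 46.0°.
Check via Clairaut: cos φ_max = |cos φ₁| · sin C = cos(0.0°)·sin(136.0°) ≈ 0.695, again giving ≈ 46.0°.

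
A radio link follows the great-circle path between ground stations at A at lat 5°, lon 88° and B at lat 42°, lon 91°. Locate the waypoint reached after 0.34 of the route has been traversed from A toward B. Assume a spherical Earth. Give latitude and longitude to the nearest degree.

Convert each endpoint to a unit vector on the sphere (x = cos φ cos λ, y = cos φ sin λ, z = sin φ).
The central angle between the endpoints is δ = arccos(p₁·p₂) ≈ 0.647 rad (37.1°).
Interpolate at f = 0.34 with slerp weights a = sin((1−f)δ)/sin δ ≈ 0.687, b = sin(fδ)/sin δ ≈ 0.362.
p = a·p₁ + b·p₂ ≈ (0.019, 0.953, 0.302); φ = arcsin(p_z) ≈ 17.59°, λ = atan2(p_y, p_x) ≈ 88.85°.

≈ lat 18°, lon 89°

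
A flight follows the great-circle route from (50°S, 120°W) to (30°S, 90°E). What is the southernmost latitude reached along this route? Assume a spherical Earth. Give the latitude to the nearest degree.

≈ 74°S

The great circle lies in the plane with unit normal n̂ = (p₁ × p₂)/|p₁ × p₂|.
Here n̂_z ≈ -0.280; the vertex latitude is φ_max = arccos|n̂_z| ≈ 73.8°.
Check via Clairaut: cos φ_max = |cos φ₁| · sin C = cos(50.0°)·sin(154.2°) ≈ 0.280, again giving ≈ 73.8°.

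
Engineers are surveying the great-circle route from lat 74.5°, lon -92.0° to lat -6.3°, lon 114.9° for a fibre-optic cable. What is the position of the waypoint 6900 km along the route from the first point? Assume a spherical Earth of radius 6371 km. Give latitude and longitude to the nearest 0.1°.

From cos δ = sin φ₁ sin φ₂ + cos φ₁ cos φ₂ cos Δλ, the central angle is δ ≈ 1.921 rad (110.0°). The total great-circle distance is δ·R ≈ 1.921 × 6371 ≈ 12236 km, so the target fraction is f = 6900/12236 ≈ 0.564.
Interpolate at f ≈ 0.564 with slerp weights a = sin((1−f)δ)/sin δ ≈ 0.791, b = sin(fδ)/sin δ ≈ 0.940.
p = a·p₁ + b·p₂ ≈ (-0.401, 0.637, 0.659); φ = arcsin(p_z) ≈ 41.21°, λ = atan2(p_y, p_x) ≈ 122.20°.

≈ lat 41.2°, lon 122.2°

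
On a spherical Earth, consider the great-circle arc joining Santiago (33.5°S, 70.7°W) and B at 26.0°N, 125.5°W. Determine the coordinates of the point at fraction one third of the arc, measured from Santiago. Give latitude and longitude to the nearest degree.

≈ 14°S, 91°W

Convert each endpoint to a unit vector on the sphere (x = cos φ cos λ, y = cos φ sin λ, z = sin φ).
The central angle between the endpoints is δ = arccos(p₁·p₂) ≈ 1.380 rad (79.0°).
Interpolate at f = 1/3 with slerp weights a = sin((1−f)δ)/sin δ ≈ 0.810, b = sin(fδ)/sin δ ≈ 0.452.
p = a·p₁ + b·p₂ ≈ (-0.013, -0.968, -0.249); φ = arcsin(p_z) ≈ -14.42°, λ = atan2(p_y, p_x) ≈ -90.75°.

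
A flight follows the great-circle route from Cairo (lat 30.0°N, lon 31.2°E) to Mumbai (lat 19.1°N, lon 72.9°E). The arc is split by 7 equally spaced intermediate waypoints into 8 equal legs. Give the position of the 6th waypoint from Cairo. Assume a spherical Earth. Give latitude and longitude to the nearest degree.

Convert each endpoint to a unit vector on the sphere (x = cos φ cos λ, y = cos φ sin λ, z = sin φ).
The central angle between the endpoints is δ = arccos(p₁·p₂) ≈ 0.685 rad (39.2°).
Interpolate at f = 6/8 with slerp weights a = sin((1−f)δ)/sin δ ≈ 0.269, b = sin(fδ)/sin δ ≈ 0.777.
p = a·p₁ + b·p₂ ≈ (0.415, 0.822, 0.389); φ = arcsin(p_z) ≈ 22.88°, λ = atan2(p_y, p_x) ≈ 63.20°.

≈ lat 23°N, lon 63°E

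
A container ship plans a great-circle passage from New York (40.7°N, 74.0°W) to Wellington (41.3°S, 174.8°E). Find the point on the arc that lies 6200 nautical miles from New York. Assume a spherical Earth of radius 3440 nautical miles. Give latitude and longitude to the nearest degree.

Write both endpoints as unit vectors p₁, p₂ with components (cos φ cos λ, cos φ sin λ, sin φ).
The central angle between the endpoints is δ = arccos(p₁·p₂) ≈ 2.261 rad (129.5°). The total great-circle distance is δ·R ≈ 2.261 × 3440 ≈ 7776 nmi, so the target fraction is f = 6200/7776 ≈ 0.797.
Interpolate at f ≈ 0.797 with slerp weights a = sin((1−f)δ)/sin δ ≈ 0.573, b = sin(fδ)/sin δ ≈ 1.262.
p = a·p₁ + b·p₂ ≈ (-0.824, -0.332, -0.459); φ = arcsin(p_z) ≈ -27.31°, λ = atan2(p_y, p_x) ≈ -158.06°.

≈ (27°S, 158°W)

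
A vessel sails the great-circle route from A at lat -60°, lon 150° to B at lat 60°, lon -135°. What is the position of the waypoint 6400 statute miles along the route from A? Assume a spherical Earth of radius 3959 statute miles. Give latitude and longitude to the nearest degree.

≈ lat 24°, lon -163°

Write both endpoints as unit vectors p₁, p₂ with components (cos φ cos λ, cos φ sin λ, sin φ).
The central angle between the endpoints is δ = arccos(p₁·p₂) ≈ 2.326 rad (133.3°). The total great-circle distance is δ·R ≈ 2.326 × 3959 ≈ 9208 mi, so the target fraction is f = 6400/9208 ≈ 0.695.
Interpolate at f ≈ 0.695 with slerp weights a = sin((1−f)δ)/sin δ ≈ 0.894, b = sin(fδ)/sin δ ≈ 1.372.
p = a·p₁ + b·p₂ ≈ (-0.872, -0.261, 0.413); φ = arcsin(p_z) ≈ 24.42°, λ = atan2(p_y, p_x) ≈ -163.32°.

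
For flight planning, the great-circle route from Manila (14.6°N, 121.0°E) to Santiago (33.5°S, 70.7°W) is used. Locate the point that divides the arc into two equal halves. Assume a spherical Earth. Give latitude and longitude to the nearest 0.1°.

Write both endpoints as unit vectors p₁, p₂ with components (cos φ cos λ, cos φ sin λ, sin φ).
The central angle between the endpoints is δ = arccos(p₁·p₂) ≈ 2.763 rad (158.3°).
Interpolate at f = 1/2 with slerp weights a = sin((1−f)δ)/sin δ ≈ 2.660, b = sin(fδ)/sin δ ≈ 2.660.
p = a·p₁ + b·p₂ ≈ (-0.593, 0.113, -0.798); φ = arcsin(p_z) ≈ -52.90°, λ = atan2(p_y, p_x) ≈ 169.21°.

≈ 52.9°S, 169.2°E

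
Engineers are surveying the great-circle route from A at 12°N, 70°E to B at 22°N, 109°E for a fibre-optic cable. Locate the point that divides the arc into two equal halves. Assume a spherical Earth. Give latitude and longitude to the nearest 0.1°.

Convert each endpoint to a unit vector on the sphere (x = cos φ cos λ, y = cos φ sin λ, z = sin φ).
The central angle between the endpoints is δ = arccos(p₁·p₂) ≈ 0.672 rad (38.5°).
Interpolate at f = 1/2 with slerp weights a = sin((1−f)δ)/sin δ ≈ 0.530, b = sin(fδ)/sin δ ≈ 0.530.
p = a·p₁ + b·p₂ ≈ (0.017, 0.951, 0.309); φ = arcsin(p_z) ≈ 17.97°, λ = atan2(p_y, p_x) ≈ 88.96°.

≈ 18.0°N, 89.0°E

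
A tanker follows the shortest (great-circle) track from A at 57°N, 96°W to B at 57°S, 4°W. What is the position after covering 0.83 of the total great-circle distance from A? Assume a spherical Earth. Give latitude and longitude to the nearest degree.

Convert each endpoint to a unit vector on the sphere (x = cos φ cos λ, y = cos φ sin λ, z = sin φ).
The central angle between the endpoints is δ = arccos(p₁·p₂) ≈ 2.366 rad (135.5°).
Interpolate at f = 0.83 with slerp weights a = sin((1−f)δ)/sin δ ≈ 0.559, b = sin(fδ)/sin δ ≈ 1.319.
p = a·p₁ + b·p₂ ≈ (0.685, -0.353, -0.638); φ = arcsin(p_z) ≈ -39.61°, λ = atan2(p_y, p_x) ≈ -27.25°.

≈ 40°S, 27°W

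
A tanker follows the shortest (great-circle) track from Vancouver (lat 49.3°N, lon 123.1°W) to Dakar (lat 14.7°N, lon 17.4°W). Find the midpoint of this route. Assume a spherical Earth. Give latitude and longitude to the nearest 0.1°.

≈ lat 45.1°N, lon 55.8°W

Convert each endpoint to a unit vector on the sphere (x = cos φ cos λ, y = cos φ sin λ, z = sin φ).
The central angle between the endpoints is δ = arccos(p₁·p₂) ≈ 1.549 rad (88.8°).
Interpolate at f = 1/2 with slerp weights a = sin((1−f)δ)/sin δ ≈ 0.700, b = sin(fδ)/sin δ ≈ 0.700.
p = a·p₁ + b·p₂ ≈ (0.397, -0.584, 0.708); φ = arcsin(p_z) ≈ 45.06°, λ = atan2(p_y, p_x) ≈ -55.84°.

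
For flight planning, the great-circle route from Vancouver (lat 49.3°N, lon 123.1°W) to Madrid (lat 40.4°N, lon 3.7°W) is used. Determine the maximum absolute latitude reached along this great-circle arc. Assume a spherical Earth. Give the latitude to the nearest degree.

The great circle lies in the plane with unit normal n̂ = (p₁ × p₂)/|p₁ × p₂|.
Here n̂_z ≈ +0.447; the vertex latitude is φ_max = arccos|n̂_z| ≈ 63.5°.

≈ 63°N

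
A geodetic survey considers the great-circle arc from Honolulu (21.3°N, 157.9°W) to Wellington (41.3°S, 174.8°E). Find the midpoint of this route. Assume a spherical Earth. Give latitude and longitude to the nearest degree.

≈ 10°S, 170°W

Convert each endpoint to a unit vector on the sphere (x = cos φ cos λ, y = cos φ sin λ, z = sin φ).
The central angle between the endpoints is δ = arccos(p₁·p₂) ≈ 1.179 rad (67.5°).
Interpolate at f = 1/2 with slerp weights a = sin((1−f)δ)/sin δ ≈ 0.601, b = sin(fδ)/sin δ ≈ 0.601.
p = a·p₁ + b·p₂ ≈ (-0.969, -0.170, -0.178); φ = arcsin(p_z) ≈ -10.28°, λ = atan2(p_y, p_x) ≈ -170.06°.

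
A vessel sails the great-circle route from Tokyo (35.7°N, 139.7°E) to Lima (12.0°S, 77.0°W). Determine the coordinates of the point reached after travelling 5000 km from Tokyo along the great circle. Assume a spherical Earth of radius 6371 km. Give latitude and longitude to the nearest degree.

Convert each endpoint to a unit vector on the sphere (x = cos φ cos λ, y = cos φ sin λ, z = sin φ).
The central angle between the endpoints is δ = arccos(p₁·p₂) ≈ 2.431 rad (139.3°). The total great-circle distance is δ·R ≈ 2.431 × 6371 ≈ 15490 km, so the target fraction is f = 5000/15490 ≈ 0.323.
Interpolate at f ≈ 0.323 with slerp weights a = sin((1−f)δ)/sin δ ≈ 1.529, b = sin(fδ)/sin δ ≈ 1.084.
p = a·p₁ + b·p₂ ≈ (-0.709, -0.230, 0.667); φ = arcsin(p_z) ≈ 41.84°, λ = atan2(p_y, p_x) ≈ -162.04°.

≈ (42°N, 162°W)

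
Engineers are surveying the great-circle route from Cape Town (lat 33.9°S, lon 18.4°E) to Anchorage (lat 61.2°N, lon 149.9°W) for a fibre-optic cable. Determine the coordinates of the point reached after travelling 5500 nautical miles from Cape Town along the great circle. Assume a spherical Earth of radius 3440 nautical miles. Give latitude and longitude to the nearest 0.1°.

≈ lat 55.8°N, lon 3.1°W

The haversine formula gives a central angle δ ≈ 2.647 rad (151.7°) between the endpoints. The total great-circle distance is δ·R ≈ 2.647 × 3440 ≈ 9107 nmi, so the target fraction is f = 5500/9107 ≈ 0.604.
Interpolate at f ≈ 0.604 with slerp weights a = sin((1−f)δ)/sin δ ≈ 1.827, b = sin(fδ)/sin δ ≈ 2.107.
p = a·p₁ + b·p₂ ≈ (0.561, -0.030, 0.828); φ = arcsin(p_z) ≈ 55.85°, λ = atan2(p_y, p_x) ≈ -3.11°.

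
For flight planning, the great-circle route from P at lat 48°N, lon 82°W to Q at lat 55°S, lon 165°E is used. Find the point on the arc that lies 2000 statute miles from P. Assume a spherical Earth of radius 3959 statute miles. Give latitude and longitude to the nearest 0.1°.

From cos δ = sin φ₁ sin φ₂ + cos φ₁ cos φ₂ cos Δλ, the central angle is δ ≈ 2.432 rad (139.4°). The total great-circle distance is δ·R ≈ 2.432 × 3959 ≈ 9629 mi, so the target fraction is f = 2000/9629 ≈ 0.208.
Interpolate at f ≈ 0.208 with slerp weights a = sin((1−f)δ)/sin δ ≈ 1.439, b = sin(fδ)/sin δ ≈ 0.743.
p = a·p₁ + b·p₂ ≈ (-0.278, -0.843, 0.461); φ = arcsin(p_z) ≈ 27.43°, λ = atan2(p_y, p_x) ≈ -108.23°.

≈ lat 27.4°N, lon 108.2°W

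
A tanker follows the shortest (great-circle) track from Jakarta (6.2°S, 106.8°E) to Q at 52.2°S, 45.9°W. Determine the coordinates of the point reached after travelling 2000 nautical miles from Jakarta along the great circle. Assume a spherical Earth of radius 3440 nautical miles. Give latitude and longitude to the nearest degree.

≈ 37°S, 94°E

Write both endpoints as unit vectors p₁, p₂ with components (cos φ cos λ, cos φ sin λ, sin φ).
The central angle between the endpoints is δ = arccos(p₁·p₂) ≈ 2.044 rad (117.1°). The total great-circle distance is δ·R ≈ 2.044 × 3440 ≈ 7033 nmi, so the target fraction is f = 2000/7033 ≈ 0.284.
Interpolate at f ≈ 0.284 with slerp weights a = sin((1−f)δ)/sin δ ≈ 1.117, b = sin(fδ)/sin δ ≈ 0.617.
p = a·p₁ + b·p₂ ≈ (-0.058, 0.792, -0.608); φ = arcsin(p_z) ≈ -37.47°, λ = atan2(p_y, p_x) ≈ 94.18°.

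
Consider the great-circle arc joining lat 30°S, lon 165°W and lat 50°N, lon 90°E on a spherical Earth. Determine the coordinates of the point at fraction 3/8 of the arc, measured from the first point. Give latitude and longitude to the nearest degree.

≈ lat 4°N, lon 163°E

Write both endpoints as unit vectors p₁, p₂ with components (cos φ cos λ, cos φ sin λ, sin φ).
The central angle between the endpoints is δ = arccos(p₁·p₂) ≈ 2.126 rad (121.8°).
Interpolate at f = 3/8 with slerp weights a = sin((1−f)δ)/sin δ ≈ 1.142, b = sin(fδ)/sin δ ≈ 0.842.
p = a·p₁ + b·p₂ ≈ (-0.956, 0.285, 0.074); φ = arcsin(p_z) ≈ 4.23°, λ = atan2(p_y, p_x) ≈ 163.39°.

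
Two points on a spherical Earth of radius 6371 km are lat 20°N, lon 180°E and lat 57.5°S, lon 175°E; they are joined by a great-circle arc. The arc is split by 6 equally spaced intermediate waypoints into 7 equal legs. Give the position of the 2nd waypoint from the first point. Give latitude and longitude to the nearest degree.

≈ lat 2°S, lon 179°E

The haversine formula gives a central angle δ ≈ 1.355 rad (77.6°) between the endpoints.
Interpolate at f = 2/7 with slerp weights a = sin((1−f)δ)/sin δ ≈ 0.843, b = sin(fδ)/sin δ ≈ 0.386.
p = a·p₁ + b·p₂ ≈ (-0.999, 0.018, -0.038); φ = arcsin(p_z) ≈ -2.15°, λ = atan2(p_y, p_x) ≈ 178.96°.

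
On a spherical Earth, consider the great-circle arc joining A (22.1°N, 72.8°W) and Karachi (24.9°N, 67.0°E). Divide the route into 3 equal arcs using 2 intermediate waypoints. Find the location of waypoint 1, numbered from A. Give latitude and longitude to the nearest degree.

Write both endpoints as unit vectors p₁, p₂ with components (cos φ cos λ, cos φ sin λ, sin φ).
The central angle between the endpoints is δ = arccos(p₁·p₂) ≈ 2.075 rad (118.9°).
Interpolate at f = 1/3 with slerp weights a = sin((1−f)δ)/sin δ ≈ 1.122, b = sin(fδ)/sin δ ≈ 0.729.
p = a·p₁ + b·p₂ ≈ (0.566, -0.385, 0.729); φ = arcsin(p_z) ≈ 46.81°, λ = atan2(p_y, p_x) ≈ -34.23°.

≈ (47°N, 34°W)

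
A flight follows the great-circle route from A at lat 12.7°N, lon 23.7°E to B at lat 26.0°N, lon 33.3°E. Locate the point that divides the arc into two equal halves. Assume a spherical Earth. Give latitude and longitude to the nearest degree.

≈ lat 19°N, lon 28°E

From cos δ = sin φ₁ sin φ₂ + cos φ₁ cos φ₂ cos Δλ, the central angle is δ ≈ 0.281 rad (16.1°).
Interpolate at f = 1/2 with slerp weights a = sin((1−f)δ)/sin δ ≈ 0.505, b = sin(fδ)/sin δ ≈ 0.505.
p = a·p₁ + b·p₂ ≈ (0.830, 0.447, 0.332); φ = arcsin(p_z) ≈ 19.41°, λ = atan2(p_y, p_x) ≈ 28.30°.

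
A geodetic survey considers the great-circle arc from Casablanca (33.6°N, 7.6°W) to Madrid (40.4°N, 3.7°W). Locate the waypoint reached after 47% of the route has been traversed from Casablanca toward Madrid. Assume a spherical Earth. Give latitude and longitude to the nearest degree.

Convert each endpoint to a unit vector on the sphere (x = cos φ cos λ, y = cos φ sin λ, z = sin φ).
The central angle between the endpoints is δ = arccos(p₁·p₂) ≈ 0.131 rad (7.5°).
Interpolate at f = 0.47 with slerp weights a = sin((1−f)δ)/sin δ ≈ 0.531, b = sin(fδ)/sin δ ≈ 0.471.
p = a·p₁ + b·p₂ ≈ (0.796, -0.082, 0.599); φ = arcsin(p_z) ≈ 36.81°, λ = atan2(p_y, p_x) ≈ -5.85°.

≈ 37°N, 6°W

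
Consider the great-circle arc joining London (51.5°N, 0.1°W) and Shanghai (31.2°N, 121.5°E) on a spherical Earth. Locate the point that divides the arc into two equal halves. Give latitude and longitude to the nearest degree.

From cos δ = sin φ₁ sin φ₂ + cos φ₁ cos φ₂ cos Δλ, the central angle is δ ≈ 1.444 rad (82.7°).
Interpolate at f = 1/2 with slerp weights a = sin((1−f)δ)/sin δ ≈ 0.666, b = sin(fδ)/sin δ ≈ 0.666.
p = a·p₁ + b·p₂ ≈ (0.117, 0.485, 0.867); φ = arcsin(p_z) ≈ 60.06°, λ = atan2(p_y, p_x) ≈ 76.44°.

≈ 60°N, 76°E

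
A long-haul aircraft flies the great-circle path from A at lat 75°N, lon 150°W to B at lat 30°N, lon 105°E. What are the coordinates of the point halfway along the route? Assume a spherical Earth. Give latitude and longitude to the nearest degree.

Write both endpoints as unit vectors p₁, p₂ with components (cos φ cos λ, cos φ sin λ, sin φ).
The central angle between the endpoints is δ = arccos(p₁·p₂) ≈ 1.132 rad (64.9°).
Interpolate at f = 1/2 with slerp weights a = sin((1−f)δ)/sin δ ≈ 0.592, b = sin(fδ)/sin δ ≈ 0.592.
p = a·p₁ + b·p₂ ≈ (-0.266, 0.419, 0.868); φ = arcsin(p_z) ≈ 60.27°, λ = atan2(p_y, p_x) ≈ 122.37°.

≈ lat 60°N, lon 122°E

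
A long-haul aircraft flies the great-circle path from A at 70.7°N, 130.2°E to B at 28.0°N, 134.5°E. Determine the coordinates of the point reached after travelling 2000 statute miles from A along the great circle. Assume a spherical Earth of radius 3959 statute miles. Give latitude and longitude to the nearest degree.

Convert each endpoint to a unit vector on the sphere (x = cos φ cos λ, y = cos φ sin λ, z = sin φ).
The central angle between the endpoints is δ = arccos(p₁·p₂) ≈ 0.746 rad (42.8°). The total great-circle distance is δ·R ≈ 0.746 × 3959 ≈ 2955 mi, so the target fraction is f = 2000/2955 ≈ 0.677.
Interpolate at f ≈ 0.677 with slerp weights a = sin((1−f)δ)/sin δ ≈ 0.352, b = sin(fδ)/sin δ ≈ 0.713.
p = a·p₁ + b·p₂ ≈ (-0.516, 0.538, 0.667); φ = arcsin(p_z) ≈ 41.81°, λ = atan2(p_y, p_x) ≈ 133.83°.

≈ 42°N, 134°E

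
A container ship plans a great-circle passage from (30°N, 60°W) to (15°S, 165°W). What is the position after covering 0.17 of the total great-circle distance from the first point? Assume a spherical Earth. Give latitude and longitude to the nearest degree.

Write both endpoints as unit vectors p₁, p₂ with components (cos φ cos λ, cos φ sin λ, sin φ).
The central angle between the endpoints is δ = arccos(p₁·p₂) ≈ 1.924 rad (110.2°).
Interpolate at f = 0.17 with slerp weights a = sin((1−f)δ)/sin δ ≈ 1.065, b = sin(fδ)/sin δ ≈ 0.342.
p = a·p₁ + b·p₂ ≈ (0.142, -0.885, 0.444); φ = arcsin(p_z) ≈ 26.37°, λ = atan2(p_y, p_x) ≈ -80.89°.

≈ (26°N, 81°W)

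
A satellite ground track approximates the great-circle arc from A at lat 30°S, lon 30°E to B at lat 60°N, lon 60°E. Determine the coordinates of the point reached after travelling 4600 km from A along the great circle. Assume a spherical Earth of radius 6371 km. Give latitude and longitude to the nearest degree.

≈ lat 10°N, lon 40°E

Write both endpoints as unit vectors p₁, p₂ with components (cos φ cos λ, cos φ sin λ, sin φ).
The central angle between the endpoints is δ = arccos(p₁·p₂) ≈ 1.629 rad (93.3°). The total great-circle distance is δ·R ≈ 1.629 × 6371 ≈ 10377 km, so the target fraction is f = 4600/10377 ≈ 0.443.
Interpolate at f ≈ 0.443 with slerp weights a = sin((1−f)δ)/sin δ ≈ 0.789, b = sin(fδ)/sin δ ≈ 0.662.
p = a·p₁ + b·p₂ ≈ (0.757, 0.628, 0.179); φ = arcsin(p_z) ≈ 10.30°, λ = atan2(p_y, p_x) ≈ 39.68°.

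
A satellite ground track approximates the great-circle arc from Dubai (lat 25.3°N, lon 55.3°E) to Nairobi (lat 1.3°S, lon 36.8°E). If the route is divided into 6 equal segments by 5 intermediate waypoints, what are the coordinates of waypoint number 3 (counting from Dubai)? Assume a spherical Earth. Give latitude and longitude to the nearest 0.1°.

≈ lat 12.2°N, lon 45.6°E

Write both endpoints as unit vectors p₁, p₂ with components (cos φ cos λ, cos φ sin λ, sin φ).
The central angle between the endpoints is δ = arccos(p₁·p₂) ≈ 0.560 rad (32.1°).
Interpolate at f = 3/6 with slerp weights a = sin((1−f)δ)/sin δ ≈ 0.520, b = sin(fδ)/sin δ ≈ 0.520.
p = a·p₁ + b·p₂ ≈ (0.684, 0.698, 0.211); φ = arcsin(p_z) ≈ 12.15°, λ = atan2(p_y, p_x) ≈ 45.58°.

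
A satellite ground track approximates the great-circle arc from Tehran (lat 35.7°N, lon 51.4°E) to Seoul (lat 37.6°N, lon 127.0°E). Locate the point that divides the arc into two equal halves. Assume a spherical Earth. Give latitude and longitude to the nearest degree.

≈ lat 43°N, lon 89°E

From cos δ = sin φ₁ sin φ₂ + cos φ₁ cos φ₂ cos Δλ, the central angle is δ ≈ 1.029 rad (58.9°).
Interpolate at f = 1/2 with slerp weights a = sin((1−f)δ)/sin δ ≈ 0.574, b = sin(fδ)/sin δ ≈ 0.574.
p = a·p₁ + b·p₂ ≈ (0.017, 0.728, 0.686); φ = arcsin(p_z) ≈ 43.28°, λ = atan2(p_y, p_x) ≈ 88.65°.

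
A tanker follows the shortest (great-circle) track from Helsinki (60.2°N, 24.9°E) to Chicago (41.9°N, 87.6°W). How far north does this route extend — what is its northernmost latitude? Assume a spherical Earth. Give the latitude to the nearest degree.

≈ 68°N

The great circle lies in the plane with unit normal n̂ = (p₁ × p₂)/|p₁ × p₂|.
Here n̂_z ≈ -0.380; the vertex latitude is φ_max = arccos|n̂_z| ≈ 67.7°.
Check via Clairaut: cos φ_max = |cos φ₁| · sin C = cos(60.2°)·sin(49.9°) ≈ 0.380, again giving ≈ 67.7°.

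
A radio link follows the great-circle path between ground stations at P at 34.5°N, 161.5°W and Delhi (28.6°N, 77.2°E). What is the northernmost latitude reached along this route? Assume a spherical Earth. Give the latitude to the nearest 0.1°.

≈ 51.6°N

The great circle lies in the plane with unit normal n̂ = (p₁ × p₂)/|p₁ × p₂|.
Here n̂_z ≈ -0.622; the vertex latitude is φ_max = arccos|n̂_z| ≈ 51.6°.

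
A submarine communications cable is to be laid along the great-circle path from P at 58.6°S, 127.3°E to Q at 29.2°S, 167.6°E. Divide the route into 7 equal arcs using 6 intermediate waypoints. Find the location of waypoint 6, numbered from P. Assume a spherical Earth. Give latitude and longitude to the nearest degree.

Convert each endpoint to a unit vector on the sphere (x = cos φ cos λ, y = cos φ sin λ, z = sin φ).
The central angle between the endpoints is δ = arccos(p₁·p₂) ≈ 0.702 rad (40.2°).
Interpolate at f = 6/7 with slerp weights a = sin((1−f)δ)/sin δ ≈ 0.155, b = sin(fδ)/sin δ ≈ 0.877.
p = a·p₁ + b·p₂ ≈ (-0.796, 0.229, -0.560); φ = arcsin(p_z) ≈ -34.06°, λ = atan2(p_y, p_x) ≈ 163.98°.

≈ 34°S, 164°E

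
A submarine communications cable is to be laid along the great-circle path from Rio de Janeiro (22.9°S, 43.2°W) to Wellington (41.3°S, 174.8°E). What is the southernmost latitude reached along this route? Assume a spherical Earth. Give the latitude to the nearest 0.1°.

≈ 63.6°S

The great circle lies in the plane with unit normal n̂ = (p₁ × p₂)/|p₁ × p₂|.
Here n̂_z ≈ -0.445; the vertex latitude is φ_max = arccos|n̂_z| ≈ 63.6°.
Check via Clairaut: cos φ_max = |cos φ₁| · sin C = cos(22.9°)·sin(151.1°) ≈ 0.445, again giving ≈ 63.6°.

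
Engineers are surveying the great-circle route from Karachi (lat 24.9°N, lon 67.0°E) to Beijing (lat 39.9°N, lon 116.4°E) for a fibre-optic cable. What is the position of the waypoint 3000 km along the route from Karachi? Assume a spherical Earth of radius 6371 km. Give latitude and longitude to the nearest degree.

≈ lat 37°N, lon 95°E

Convert each endpoint to a unit vector on the sphere (x = cos φ cos λ, y = cos φ sin λ, z = sin φ).
The central angle between the endpoints is δ = arccos(p₁·p₂) ≈ 0.763 rad (43.7°). The total great-circle distance is δ·R ≈ 0.763 × 6371 ≈ 4860 km, so the target fraction is f = 3000/4860 ≈ 0.617.
Interpolate at f ≈ 0.617 with slerp weights a = sin((1−f)δ)/sin δ ≈ 0.416, b = sin(fδ)/sin δ ≈ 0.657.
p = a·p₁ + b·p₂ ≈ (-0.076, 0.799, 0.597); φ = arcsin(p_z) ≈ 36.62°, λ = atan2(p_y, p_x) ≈ 95.46°.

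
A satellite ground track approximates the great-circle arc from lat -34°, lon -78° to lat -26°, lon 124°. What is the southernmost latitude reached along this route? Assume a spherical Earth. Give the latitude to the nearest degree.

≈ -72°

The great circle lies in the plane with unit normal n̂ = (p₁ × p₂)/|p₁ × p₂|.
Here n̂_z ≈ -0.312; the vertex latitude is φ_max = arccos|n̂_z| ≈ 71.8°.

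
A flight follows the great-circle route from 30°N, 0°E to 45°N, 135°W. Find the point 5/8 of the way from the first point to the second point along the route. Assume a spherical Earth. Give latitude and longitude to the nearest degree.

≈ 64°N, 80°W

Write both endpoints as unit vectors p₁, p₂ with components (cos φ cos λ, cos φ sin λ, sin φ).
The central angle between the endpoints is δ = arccos(p₁·p₂) ≈ 1.650 rad (94.6°).
Interpolate at f = 5/8 with slerp weights a = sin((1−f)δ)/sin δ ≈ 0.582, b = sin(fδ)/sin δ ≈ 0.861.
p = a·p₁ + b·p₂ ≈ (0.074, -0.430, 0.900); φ = arcsin(p_z) ≈ 64.11°, λ = atan2(p_y, p_x) ≈ -80.29°.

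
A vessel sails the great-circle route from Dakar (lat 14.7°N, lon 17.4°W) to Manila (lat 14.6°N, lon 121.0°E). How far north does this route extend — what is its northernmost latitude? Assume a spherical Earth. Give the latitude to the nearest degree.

≈ 36°N

The great circle lies in the plane with unit normal n̂ = (p₁ × p₂)/|p₁ × p₂|.
Here n̂_z ≈ +0.805; the vertex latitude is φ_max = arccos|n̂_z| ≈ 36.4°.
Check via Clairaut: cos φ_max = |cos φ₁| · sin C = cos(14.7°)·sin(56.4°) ≈ 0.805, again giving ≈ 36.4°.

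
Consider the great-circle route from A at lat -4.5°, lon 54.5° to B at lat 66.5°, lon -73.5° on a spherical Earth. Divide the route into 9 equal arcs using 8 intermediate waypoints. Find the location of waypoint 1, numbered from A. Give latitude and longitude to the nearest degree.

From cos δ = sin φ₁ sin φ₂ + cos φ₁ cos φ₂ cos Δλ, the central angle is δ ≈ 1.893 rad (108.5°).
Interpolate at f = 1/9 with slerp weights a = sin((1−f)δ)/sin δ ≈ 1.048, b = sin(fδ)/sin δ ≈ 0.220.
p = a·p₁ + b·p₂ ≈ (0.631, 0.766, 0.120); φ = arcsin(p_z) ≈ 6.87°, λ = atan2(p_y, p_x) ≈ 50.51°.

≈ lat 7°, lon 51°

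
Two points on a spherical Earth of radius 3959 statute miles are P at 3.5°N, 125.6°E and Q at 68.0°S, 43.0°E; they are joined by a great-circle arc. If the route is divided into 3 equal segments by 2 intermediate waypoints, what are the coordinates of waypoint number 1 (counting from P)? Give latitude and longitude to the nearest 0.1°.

Convert each endpoint to a unit vector on the sphere (x = cos φ cos λ, y = cos φ sin λ, z = sin φ).
The central angle between the endpoints is δ = arccos(p₁·p₂) ≈ 1.579 rad (90.5°).
Interpolate at f = 1/3 with slerp weights a = sin((1−f)δ)/sin δ ≈ 0.869, b = sin(fδ)/sin δ ≈ 0.502.
p = a·p₁ + b·p₂ ≈ (-0.367, 0.834, -0.413); φ = arcsin(p_z) ≈ -24.38°, λ = atan2(p_y, p_x) ≈ 113.77°.

≈ 24.4°S, 113.8°E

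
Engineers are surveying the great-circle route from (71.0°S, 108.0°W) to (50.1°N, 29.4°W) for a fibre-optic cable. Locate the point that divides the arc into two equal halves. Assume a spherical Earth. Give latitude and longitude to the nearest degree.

Write both endpoints as unit vectors p₁, p₂ with components (cos φ cos λ, cos φ sin λ, sin φ).
The central angle between the endpoints is δ = arccos(p₁·p₂) ≈ 2.324 rad (133.2°).
Interpolate at f = 1/2 with slerp weights a = sin((1−f)δ)/sin δ ≈ 1.258, b = sin(fδ)/sin δ ≈ 1.258.
p = a·p₁ + b·p₂ ≈ (0.576, -0.786, -0.224); φ = arcsin(p_z) ≈ -12.97°, λ = atan2(p_y, p_x) ≈ -53.73°.

≈ (13°S, 54°W)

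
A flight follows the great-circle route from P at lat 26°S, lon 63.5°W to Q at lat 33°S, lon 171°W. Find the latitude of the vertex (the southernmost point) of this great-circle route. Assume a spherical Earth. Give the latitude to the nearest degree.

≈ 44°S

The great circle lies in the plane with unit normal n̂ = (p₁ × p₂)/|p₁ × p₂|.
Here n̂_z ≈ -0.719; the vertex latitude is φ_max = arccos|n̂_z| ≈ 44.0°.
Check via Clairaut: cos φ_max = |cos φ₁| · sin C = cos(26.0°)·sin(126.9°) ≈ 0.719, again giving ≈ 44.0°.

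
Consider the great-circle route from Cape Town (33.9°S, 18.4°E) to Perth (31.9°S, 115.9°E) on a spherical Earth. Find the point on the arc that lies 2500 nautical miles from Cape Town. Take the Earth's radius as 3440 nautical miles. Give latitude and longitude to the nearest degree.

≈ (44°S, 71°E)

Convert each endpoint to a unit vector on the sphere (x = cos φ cos λ, y = cos φ sin λ, z = sin φ).
The central angle between the endpoints is δ = arccos(p₁·p₂) ≈ 1.367 rad (78.3°). The total great-circle distance is δ·R ≈ 1.367 × 3440 ≈ 4701 nmi, so the target fraction is f = 2500/4701 ≈ 0.532.
Interpolate at f ≈ 0.532 with slerp weights a = sin((1−f)δ)/sin δ ≈ 0.610, b = sin(fδ)/sin δ ≈ 0.679.
p = a·p₁ + b·p₂ ≈ (0.229, 0.678, -0.699); φ = arcsin(p_z) ≈ -44.32°, λ = atan2(p_y, p_x) ≈ 71.37°.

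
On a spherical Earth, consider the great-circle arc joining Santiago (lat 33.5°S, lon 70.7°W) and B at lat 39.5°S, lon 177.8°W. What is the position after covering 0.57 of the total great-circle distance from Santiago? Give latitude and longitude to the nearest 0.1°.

Write both endpoints as unit vectors p₁, p₂ with components (cos φ cos λ, cos φ sin λ, sin φ).
The central angle between the endpoints is δ = arccos(p₁·p₂) ≈ 1.408 rad (80.7°).
Interpolate at f = 0.57 with slerp weights a = sin((1−f)δ)/sin δ ≈ 0.577, b = sin(fδ)/sin δ ≈ 0.729.
p = a·p₁ + b·p₂ ≈ (-0.403, -0.476, -0.782); φ = arcsin(p_z) ≈ -51.44°, λ = atan2(p_y, p_x) ≈ -130.28°.

≈ lat 51.4°S, lon 130.3°W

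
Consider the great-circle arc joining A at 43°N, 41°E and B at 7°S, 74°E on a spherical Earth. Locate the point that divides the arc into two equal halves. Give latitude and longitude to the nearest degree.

≈ 19°N, 60°E

The haversine formula gives a central angle δ ≈ 1.017 rad (58.3°) between the endpoints.
Interpolate at f = 1/2 with slerp weights a = sin((1−f)δ)/sin δ ≈ 0.572, b = sin(fδ)/sin δ ≈ 0.572.
p = a·p₁ + b·p₂ ≈ (0.473, 0.821, 0.321); φ = arcsin(p_z) ≈ 18.70°, λ = atan2(p_y, p_x) ≈ 60.07°.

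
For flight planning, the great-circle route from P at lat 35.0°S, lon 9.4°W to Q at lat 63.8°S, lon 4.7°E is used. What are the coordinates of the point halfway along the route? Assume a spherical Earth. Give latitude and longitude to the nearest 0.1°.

Write both endpoints as unit vectors p₁, p₂ with components (cos φ cos λ, cos φ sin λ, sin φ).
The central angle between the endpoints is δ = arccos(p₁·p₂) ≈ 0.525 rad (30.1°).
Interpolate at f = 1/2 with slerp weights a = sin((1−f)δ)/sin δ ≈ 0.518, b = sin(fδ)/sin δ ≈ 0.518.
p = a·p₁ + b·p₂ ≈ (0.646, -0.051, -0.761); φ = arcsin(p_z) ≈ -49.60°, λ = atan2(p_y, p_x) ≈ -4.47°.

≈ lat 49.6°S, lon 4.5°W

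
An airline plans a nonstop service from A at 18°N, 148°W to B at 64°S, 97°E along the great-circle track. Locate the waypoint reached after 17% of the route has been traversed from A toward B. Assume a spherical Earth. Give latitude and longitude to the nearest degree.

≈ 0°N, 157°W

Write both endpoints as unit vectors p₁, p₂ with components (cos φ cos λ, cos φ sin λ, sin φ).
The central angle between the endpoints is δ = arccos(p₁·p₂) ≈ 2.042 rad (117.0°).
Interpolate at f = 0.17 with slerp weights a = sin((1−f)δ)/sin δ ≈ 1.114, b = sin(fδ)/sin δ ≈ 0.382.
p = a·p₁ + b·p₂ ≈ (-0.919, -0.395, 0.001); φ = arcsin(p_z) ≈ 0.06°, λ = atan2(p_y, p_x) ≈ -156.73°.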